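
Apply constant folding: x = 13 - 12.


13 - 12 = 1 at compile time
Optimized: x = 1


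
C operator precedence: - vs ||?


'-' is additive (level 9); '||' is logical OR (level 1)
Higher level binds tighter
'-' has higher precedence than '||'


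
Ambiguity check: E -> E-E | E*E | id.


'id-id*id' has two parse trees (no precedence encoded between - and *)
Ambiguous


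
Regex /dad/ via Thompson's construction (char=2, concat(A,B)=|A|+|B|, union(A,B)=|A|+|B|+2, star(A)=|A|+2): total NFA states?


Syntax tree has 3 char leaf(s), 0 union(s), 0 star(s)
chars contribute 3×2 = 6; each union adds +2; each star adds +2
Total: 6 + 0 + 0 = 6 states


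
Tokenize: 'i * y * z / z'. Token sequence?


Scan left to right, longest-match per lexeme
Tokens: ID(i), OP(*), ID(y), OP(*), ID(z), OP(/), ID(z)


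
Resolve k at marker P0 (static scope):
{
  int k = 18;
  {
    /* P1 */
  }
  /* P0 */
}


k declared in the same block as P0
k = 18


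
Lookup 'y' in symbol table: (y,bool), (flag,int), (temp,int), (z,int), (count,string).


Lookup 'y' → type bool


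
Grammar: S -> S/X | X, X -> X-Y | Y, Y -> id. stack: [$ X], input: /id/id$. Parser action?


lookahead ∉ {-} so X won't extend; reduce S -> X
Action: reduce (S -> X)


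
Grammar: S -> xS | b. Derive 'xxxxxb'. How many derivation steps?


Derivation: S => xS => xxS => xxxS => xxxxS => xxxxxS => xxxxxb
Steps: 6


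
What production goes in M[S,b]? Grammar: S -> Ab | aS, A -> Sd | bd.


For [S, b]: 'b' ∈ FIRST(Ab)
Entry: S -> Ab


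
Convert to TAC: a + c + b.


Break into single-operator statements:
t1 = a + c
t2 = t1 + b


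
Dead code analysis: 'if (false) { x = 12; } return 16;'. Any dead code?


condition is constant false, so the whole block is unreachable
Dead: 'if (false) { x = 12; }'


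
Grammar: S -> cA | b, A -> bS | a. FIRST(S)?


Per alternative of S: FIRST(cA) = {c}; FIRST(b) = {b}
FIRST(S) = {b, c}


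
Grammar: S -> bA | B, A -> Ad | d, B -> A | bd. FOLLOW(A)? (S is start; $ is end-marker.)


$ ∈ FOLLOW(S). For each A -> αBβ: add FIRST(β)\{ε} to FOLLOW(B); if β nullable, add FOLLOW(A).
FOLLOW(A) = {$, d}


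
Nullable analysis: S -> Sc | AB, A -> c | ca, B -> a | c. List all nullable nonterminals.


A nonterminal is nullable iff some alternative derives ε (directly, or every symbol in it is nullable)
Nullable: {}


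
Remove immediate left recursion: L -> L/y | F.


Left-recursive alternatives: L/y; non-recursive: F
Introduce L': L -> FL', L' -> /yL' | ε


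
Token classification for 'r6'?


Pattern: letter/underscore followed by alphanumerics, not a keyword
Type: IDENTIFIER


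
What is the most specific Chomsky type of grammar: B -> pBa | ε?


Single nonterminal LHS, but p^n a^n is not regular
Classification: Type 2 (Context-Free)


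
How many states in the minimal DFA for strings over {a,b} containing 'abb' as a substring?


KMP-style automaton: 3 progress states + 1 absorbing accept = 4
Minimal DFA: 4 states


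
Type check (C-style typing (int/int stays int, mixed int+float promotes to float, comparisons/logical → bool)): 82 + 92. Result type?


Operand types: int + int
Rule: mixed int/float promotes to float; int/int stays int
Result type: int


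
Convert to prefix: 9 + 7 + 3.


left-to-right (same/higher precedence on left): tree is (+ (+ 9 7) 3)
Prefix: + + 9 7 3


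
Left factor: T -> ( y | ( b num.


Common prefix: '('
Factored: T -> ( T', T' -> y | b num


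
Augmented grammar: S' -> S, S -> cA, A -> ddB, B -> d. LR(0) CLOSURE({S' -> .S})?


Start: S' -> .S
For each item with dot before a nonterminal B, add B -> .γ for every B-production
Closure: [S' -> .S, S -> .cA]


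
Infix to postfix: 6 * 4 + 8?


Left to right (same or higher precedence on left)
Postfix: 6 4 * 8 +


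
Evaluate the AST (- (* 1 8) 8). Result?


Evaluate inner: (* 1 8) = 8
Evaluate root: (- 8 8) = 0
Result: 0


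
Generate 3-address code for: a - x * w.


Break into single-operator statements:
t1 = x * w
t2 = a - t1


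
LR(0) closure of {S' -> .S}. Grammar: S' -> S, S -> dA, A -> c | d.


Start: S' -> .S
For each item with dot before a nonterminal B, add B -> .γ for every B-production
Closure: [S' -> .S, S -> .dA]


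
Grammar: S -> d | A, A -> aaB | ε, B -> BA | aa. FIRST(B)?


Per alternative of B: FIRST(BA) = {a}; FIRST(aa) = {a}
FIRST(B) = {a}


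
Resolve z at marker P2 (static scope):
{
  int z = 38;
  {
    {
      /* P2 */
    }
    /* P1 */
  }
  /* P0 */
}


P2's block does not declare z; resolves to the enclosing declaration at depth 0
z = 38


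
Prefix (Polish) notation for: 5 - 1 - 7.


left-to-right (same/higher precedence on left): tree is (- (- 5 1) 7)
Prefix: - - 5 1 7


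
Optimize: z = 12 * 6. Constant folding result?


12 * 6 = 72 at compile time
Optimized: z = 72


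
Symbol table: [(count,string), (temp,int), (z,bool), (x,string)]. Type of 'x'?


Lookup 'x' → type string


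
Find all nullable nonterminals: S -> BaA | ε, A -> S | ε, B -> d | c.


A nonterminal is nullable iff some alternative derives ε (directly, or every symbol in it is nullable)
Nullable: {A, S}


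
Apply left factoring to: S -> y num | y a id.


Common prefix: 'y'
Factored: S -> y S', S' -> num | a id


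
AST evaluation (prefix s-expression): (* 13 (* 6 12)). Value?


Evaluate inner: (* 6 12) = 72
Evaluate root: (* 13 72) = 936
Result: 936


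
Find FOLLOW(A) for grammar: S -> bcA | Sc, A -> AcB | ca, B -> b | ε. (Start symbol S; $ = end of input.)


$ ∈ FOLLOW(S). For each A -> αBβ: add FIRST(β)\{ε} to FOLLOW(B); if β nullable, add FOLLOW(A).
FOLLOW(A) = {$, c}


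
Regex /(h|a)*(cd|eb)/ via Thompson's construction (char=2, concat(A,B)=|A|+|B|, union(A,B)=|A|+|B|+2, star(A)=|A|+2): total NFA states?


Syntax tree has 6 char leaf(s), 2 union(s), 1 star(s)
chars contribute 6×2 = 12; each union adds +2; each star adds +2
Total: 12 + 4 + 2 = 18 states


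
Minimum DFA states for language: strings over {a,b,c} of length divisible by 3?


Track length mod 3: states 0..2, accept at 0
Minimal DFA: 3 states


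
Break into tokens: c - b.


Scan left to right, longest-match per lexeme
Tokens: ID(c), OP(-), ID(b)


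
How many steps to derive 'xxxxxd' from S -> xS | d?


Derivation: S => xS => xxS => xxxS => xxxxS => xxxxxS => xxxxxd
Steps: 6


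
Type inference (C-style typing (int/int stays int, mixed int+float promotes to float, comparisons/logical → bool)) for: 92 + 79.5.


Operand types: int + float
Rule: mixed int/float promotes to float; int/int stays int
Result type: float


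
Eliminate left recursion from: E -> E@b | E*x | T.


Left-recursive alternatives: E@b, E*x; non-recursive: T
Introduce E': E -> TE', E' -> @bE' | *xE' | ε


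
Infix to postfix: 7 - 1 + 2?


Left to right (same or higher precedence on left)
Postfix: 7 1 - 2 +


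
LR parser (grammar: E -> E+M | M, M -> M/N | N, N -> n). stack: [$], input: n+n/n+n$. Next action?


no handle on stack; shift 'n'
Action: shift


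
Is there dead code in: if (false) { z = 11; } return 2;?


condition is constant false, so the whole block is unreachable
Dead: 'if (false) { z = 11; }'


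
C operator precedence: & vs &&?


'&' is bitwise AND (level 5); '&&' is logical AND (level 2)
Higher level binds tighter
'&' has higher precedence than '&&'


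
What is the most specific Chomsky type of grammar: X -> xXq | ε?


Single nonterminal LHS, but x^n q^n is not regular
Classification: Type 2 (Context-Free)


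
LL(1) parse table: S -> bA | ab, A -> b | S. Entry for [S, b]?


For [S, b]: 'b' ∈ FIRST(bA)
Entry: S -> bA


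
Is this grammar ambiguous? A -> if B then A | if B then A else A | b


dangling else: 'if B then if B then b else b' parses two ways
Ambiguous


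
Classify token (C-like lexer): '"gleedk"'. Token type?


Pattern: double-quoted sequence
Type: STRING_LITERAL


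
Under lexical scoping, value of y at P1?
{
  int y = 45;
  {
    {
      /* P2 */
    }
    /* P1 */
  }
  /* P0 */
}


P1's block does not declare y; resolves to the enclosing declaration at depth 0
y = 45


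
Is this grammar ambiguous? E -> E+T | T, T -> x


precedence layered via separate nonterminal T: deterministic
Unambiguous


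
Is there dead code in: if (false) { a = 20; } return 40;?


condition is constant false, so the whole block is unreachable
Dead: 'if (false) { a = 20; }'


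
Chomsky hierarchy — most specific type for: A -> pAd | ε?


Single nonterminal LHS, but p^n d^n is not regular
Classification: Type 2 (Context-Free)


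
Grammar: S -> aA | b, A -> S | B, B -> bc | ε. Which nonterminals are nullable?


A nonterminal is nullable iff some alternative derives ε (directly, or every symbol in it is nullable)
Nullable: {A, B}


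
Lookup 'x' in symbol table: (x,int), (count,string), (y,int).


Lookup 'x' → type int


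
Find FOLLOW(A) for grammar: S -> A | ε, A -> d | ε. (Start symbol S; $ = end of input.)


$ ∈ FOLLOW(S). For each A -> αBβ: add FIRST(β)\{ε} to FOLLOW(B); if β nullable, add FOLLOW(A).
FOLLOW(A) = {$}


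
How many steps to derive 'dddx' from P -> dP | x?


Derivation: P => dP => ddP => dddP => dddx
Steps: 4


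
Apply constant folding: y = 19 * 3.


19 * 3 = 57 at compile time
Optimized: y = 57


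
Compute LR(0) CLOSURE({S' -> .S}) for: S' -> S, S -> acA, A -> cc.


Start: S' -> .S
For each item with dot before a nonterminal B, add B -> .γ for every B-production
Closure: [S' -> .S, S -> .acA]


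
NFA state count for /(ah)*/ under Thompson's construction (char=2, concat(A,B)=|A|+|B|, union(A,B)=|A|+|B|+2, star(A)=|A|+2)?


Syntax tree has 2 char leaf(s), 0 union(s), 1 star(s)
chars contribute 2×2 = 4; each union adds +2; each star adds +2
Total: 4 + 0 + 2 = 6 states


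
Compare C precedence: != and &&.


'!=' is equality (level 6); '&&' is logical AND (level 2)
Higher level binds tighter
'!=' has higher precedence than '&&'


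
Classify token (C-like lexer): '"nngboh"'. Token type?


Pattern: double-quoted sequence
Type: STRING_LITERAL


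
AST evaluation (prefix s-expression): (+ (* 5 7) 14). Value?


Evaluate inner: (* 5 7) = 35
Evaluate root: (+ 35 14) = 49
Result: 49


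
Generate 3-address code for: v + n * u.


Break into single-operator statements:
t1 = n * u
t2 = v + t1


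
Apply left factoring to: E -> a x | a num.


Common prefix: 'a'
Factored: E -> a E', E' -> x | num


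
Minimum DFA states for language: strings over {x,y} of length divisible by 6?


Track length mod 6: states 0..5, accept at 0
Minimal DFA: 6 states


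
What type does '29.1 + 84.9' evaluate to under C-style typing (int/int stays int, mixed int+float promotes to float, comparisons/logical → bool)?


Operand types: float + float
Rule: mixed int/float promotes to float; int/int stays int
Result type: float


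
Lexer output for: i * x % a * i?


Scan left to right, longest-match per lexeme
Tokens: ID(i), OP(*), ID(x), OP(%), ID(a), OP(*), ID(i)


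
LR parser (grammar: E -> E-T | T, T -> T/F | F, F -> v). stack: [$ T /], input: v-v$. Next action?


no handle; shift 'v'
Action: shift


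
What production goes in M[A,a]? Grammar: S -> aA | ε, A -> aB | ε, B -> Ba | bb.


For [A, a]: 'a' ∈ FIRST(aB)
Entry: A -> aB


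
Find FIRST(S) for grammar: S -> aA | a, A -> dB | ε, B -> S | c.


Per alternative of S: FIRST(aA) = {a}; FIRST(a) = {a}
FIRST(S) = {a}


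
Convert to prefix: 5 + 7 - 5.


left-to-right (same/higher precedence on left): tree is (- (+ 5 7) 5)
Prefix: - + 5 7 5


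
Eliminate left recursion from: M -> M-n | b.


Left-recursive alternatives: M-n; non-recursive: b
Introduce M': M -> bM', M' -> -nM' | ε


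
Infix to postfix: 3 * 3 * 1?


Left to right (same or higher precedence on left)
Postfix: 3 3 * 1 *


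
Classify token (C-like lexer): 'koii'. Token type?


Pattern: letter/underscore followed by alphanumerics, not a keyword
Type: IDENTIFIER


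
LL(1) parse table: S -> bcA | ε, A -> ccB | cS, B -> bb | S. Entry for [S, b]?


For [S, b]: 'b' ∈ FIRST(bcA)
Entry: S -> bcA


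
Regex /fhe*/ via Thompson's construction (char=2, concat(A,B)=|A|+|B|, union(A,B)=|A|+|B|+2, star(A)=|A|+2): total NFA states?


Syntax tree has 3 char leaf(s), 0 union(s), 1 star(s)
chars contribute 3×2 = 6; each union adds +2; each star adds +2
Total: 6 + 0 + 2 = 8 states


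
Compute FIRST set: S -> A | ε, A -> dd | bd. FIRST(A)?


Per alternative of A: FIRST(dd) = {d}; FIRST(bd) = {b}
FIRST(A) = {b, d}


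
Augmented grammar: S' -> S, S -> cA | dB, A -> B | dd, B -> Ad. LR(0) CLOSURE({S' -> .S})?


Start: S' -> .S
For each item with dot before a nonterminal B, add B -> .γ for every B-production
Closure: [S' -> .S, S -> .cA, S -> .dB]


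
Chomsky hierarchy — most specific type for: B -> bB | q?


Right-linear: every RHS is a terminal or a terminal followed by one nonterminal
Classification: Type 3 (Regular)


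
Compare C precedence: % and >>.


'%' is multiplicative (level 10); '>>' is shift (level 8)
Higher level binds tighter
'%' has higher precedence than '>>'


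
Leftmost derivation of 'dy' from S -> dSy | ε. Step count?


Derivation: S => dSy => dy
Steps: 2


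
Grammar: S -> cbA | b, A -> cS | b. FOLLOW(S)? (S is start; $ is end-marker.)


$ ∈ FOLLOW(S). For each A -> αBβ: add FIRST(β)\{ε} to FOLLOW(B); if β nullable, add FOLLOW(A).
FOLLOW(S) = {$}


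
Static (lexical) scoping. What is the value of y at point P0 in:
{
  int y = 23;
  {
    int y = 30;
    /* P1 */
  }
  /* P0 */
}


y declared in the same block as P0
y = 23


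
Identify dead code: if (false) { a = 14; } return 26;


condition is constant false, so the whole block is unreachable
Dead: 'if (false) { a = 14; }'


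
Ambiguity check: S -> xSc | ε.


balanced x^n…c^n: each string has a unique parse
Unambiguous


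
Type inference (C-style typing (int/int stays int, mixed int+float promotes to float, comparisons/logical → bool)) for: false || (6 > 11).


Operand types: bool || bool
Rule: logical operators take bool operands and yield bool
Result type: bool


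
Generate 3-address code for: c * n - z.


Break into single-operator statements:
t1 = c * n
t2 = t1 - z


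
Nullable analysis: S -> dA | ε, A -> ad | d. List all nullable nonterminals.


A nonterminal is nullable iff some alternative derives ε (directly, or every symbol in it is nullable)
Nullable: {S}


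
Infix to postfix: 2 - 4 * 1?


* has higher precedence, evaluate 4*1 first
Postfix: 2 4 1 * -


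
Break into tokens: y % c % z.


Scan left to right, longest-match per lexeme
Tokens: ID(y), OP(%), ID(c), OP(%), ID(z)


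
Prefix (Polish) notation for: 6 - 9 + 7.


left-to-right (same/higher precedence on left): tree is (+ (- 6 9) 7)
Prefix: + - 6 9 7


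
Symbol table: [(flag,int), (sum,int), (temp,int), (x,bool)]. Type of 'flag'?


Lookup 'flag' → type int


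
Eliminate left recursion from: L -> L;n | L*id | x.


Left-recursive alternatives: L;n, L*id; non-recursive: x
Introduce L': L -> xL', L' -> ;nL' | *idL' | ε


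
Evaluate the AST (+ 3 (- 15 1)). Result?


Evaluate inner: (- 15 1) = 14
Evaluate root: (+ 3 14) = 17
Result: 17


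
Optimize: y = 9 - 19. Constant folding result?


9 - 19 = -10 at compile time
Optimized: y = -10


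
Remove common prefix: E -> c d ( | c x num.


Common prefix: 'c'
Factored: E -> c E', E' -> d ( | x num


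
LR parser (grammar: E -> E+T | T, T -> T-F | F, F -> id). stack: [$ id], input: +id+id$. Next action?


'id' on top is the handle for F -> id
Action: reduce (F -> id)


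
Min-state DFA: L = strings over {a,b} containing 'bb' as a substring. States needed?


KMP-style automaton: 2 progress states + 1 absorbing accept = 3
Minimal DFA: 3 states


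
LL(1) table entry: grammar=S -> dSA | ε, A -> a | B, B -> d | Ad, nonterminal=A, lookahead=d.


For [A, d]: 'd' ∈ FIRST(B)
Entry: A -> B


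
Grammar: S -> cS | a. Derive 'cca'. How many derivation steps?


Derivation: S => cS => ccS => cca
Steps: 3


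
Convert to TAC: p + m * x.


Break into single-operator statements:
t1 = m * x
t2 = p + t1


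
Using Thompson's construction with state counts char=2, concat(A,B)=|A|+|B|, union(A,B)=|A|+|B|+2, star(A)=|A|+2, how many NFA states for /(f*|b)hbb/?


Syntax tree has 5 char leaf(s), 1 union(s), 1 star(s)
chars contribute 5×2 = 10; each union adds +2; each star adds +2
Total: 10 + 2 + 2 = 14 states


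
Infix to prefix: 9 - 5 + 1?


left-to-right (same/higher precedence on left): tree is (+ (- 9 5) 1)
Prefix: + - 9 5 1


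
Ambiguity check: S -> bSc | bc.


balanced b^n…c^n: each string has a unique parse
Unambiguous


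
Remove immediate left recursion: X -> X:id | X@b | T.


Left-recursive alternatives: X:id, X@b; non-recursive: T
Introduce X': X -> TX', X' -> :idX' | @bX' | ε


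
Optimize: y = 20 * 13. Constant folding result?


20 * 13 = 260 at compile time
Optimized: y = 260


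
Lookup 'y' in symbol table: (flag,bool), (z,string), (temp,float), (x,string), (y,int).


Lookup 'y' → type int


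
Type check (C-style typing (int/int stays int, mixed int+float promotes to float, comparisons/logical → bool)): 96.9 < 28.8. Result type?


Operand types: float < float
Rule: comparison yields bool
Result type: bool


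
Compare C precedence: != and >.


'>' is relational (level 7); '!=' is equality (level 6)
Higher level binds tighter
'>' has higher precedence than '!='


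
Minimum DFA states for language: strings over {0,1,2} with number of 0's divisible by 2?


Track (count of 0) mod 2: states 0..1, accept at 0
Minimal DFA: 2 states


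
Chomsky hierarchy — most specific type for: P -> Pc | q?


Left-linear: every RHS is a terminal or one nonterminal followed by a terminal
Classification: Type 3 (Regular)


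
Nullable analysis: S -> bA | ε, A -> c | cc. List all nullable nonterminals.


A nonterminal is nullable iff some alternative derives ε (directly, or every symbol in it is nullable)
Nullable: {S}


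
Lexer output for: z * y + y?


Scan left to right, longest-match per lexeme
Tokens: ID(z), OP(*), ID(y), OP(+), ID(y)


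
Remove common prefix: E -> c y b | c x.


Common prefix: 'c'
Factored: E -> c E', E' -> y b | x


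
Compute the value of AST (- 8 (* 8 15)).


Evaluate inner: (* 8 15) = 120
Evaluate root: (- 8 120) = -112
Result: -112


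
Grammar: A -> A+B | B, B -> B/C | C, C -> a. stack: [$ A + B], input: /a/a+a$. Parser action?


'/' can extend B; shift to build B -> B/C
Action: shift


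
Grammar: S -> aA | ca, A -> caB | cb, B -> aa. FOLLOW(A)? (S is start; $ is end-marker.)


$ ∈ FOLLOW(S). For each A -> αBβ: add FIRST(β)\{ε} to FOLLOW(B); if β nullable, add FOLLOW(A).
FOLLOW(A) = {$}


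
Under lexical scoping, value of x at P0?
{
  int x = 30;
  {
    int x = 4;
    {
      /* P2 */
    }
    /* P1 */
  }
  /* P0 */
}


x declared in the same block as P0
x = 30


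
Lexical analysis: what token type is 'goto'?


Pattern: reserved word
Type: KEYWORD


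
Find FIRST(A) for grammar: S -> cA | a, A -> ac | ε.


Per alternative of A: FIRST(ac) = {a}; FIRST(ε) = {ε}
FIRST(A) = {a, ε}


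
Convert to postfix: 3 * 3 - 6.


Left to right (same or higher precedence on left)
Postfix: 3 3 * 6 -


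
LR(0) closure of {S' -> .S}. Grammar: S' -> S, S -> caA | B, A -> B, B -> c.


Start: S' -> .S
For each item with dot before a nonterminal B, add B -> .γ for every B-production
Closure: [S' -> .S, S -> .caA, S -> .B, B -> .c]


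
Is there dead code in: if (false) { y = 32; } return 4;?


condition is constant false, so the whole block is unreachable
Dead: 'if (false) { y = 32; }'


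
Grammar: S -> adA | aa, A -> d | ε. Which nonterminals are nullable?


A nonterminal is nullable iff some alternative derives ε (directly, or every symbol in it is nullable)
Nullable: {A}


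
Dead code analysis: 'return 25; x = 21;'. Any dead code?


statement follows a return and is unreachable
Dead: 'x = 21'


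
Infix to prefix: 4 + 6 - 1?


left-to-right (same/higher precedence on left): tree is (- (+ 4 6) 1)
Prefix: - + 4 6 1


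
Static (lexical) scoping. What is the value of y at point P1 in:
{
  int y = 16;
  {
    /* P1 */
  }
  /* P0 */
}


P1's block does not declare y; resolves to the enclosing declaration at depth 0
y = 16


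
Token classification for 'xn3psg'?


Pattern: letter/underscore followed by alphanumerics, not a keyword
Type: IDENTIFIER


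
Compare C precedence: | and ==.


'==' is equality (level 6); '|' is bitwise OR (level 3)
Higher level binds tighter
'==' has higher precedence than '|'


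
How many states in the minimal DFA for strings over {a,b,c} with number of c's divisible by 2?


Track (count of c) mod 2: states 0..1, accept at 0
Minimal DFA: 2 states


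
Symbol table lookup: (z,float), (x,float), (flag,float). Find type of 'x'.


Lookup 'x' → type float


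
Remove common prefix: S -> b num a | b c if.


Common prefix: 'b'
Factored: S -> b S', S' -> num a | c if


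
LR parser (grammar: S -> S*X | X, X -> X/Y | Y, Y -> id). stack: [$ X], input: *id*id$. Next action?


lookahead ∉ {/} so X won't extend; reduce S -> X
Action: reduce (S -> X)


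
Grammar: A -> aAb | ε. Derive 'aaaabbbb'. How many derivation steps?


Derivation: A => aAb => aaAbb => aaaAbbb => aaaaAbbbb => aaaabbbb
Steps: 5


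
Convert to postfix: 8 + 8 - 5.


Left to right (same or higher precedence on left)
Postfix: 8 8 + 5 -


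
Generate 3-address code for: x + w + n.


Break into single-operator statements:
t1 = x + w
t2 = t1 + n


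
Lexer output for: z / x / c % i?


Scan left to right, longest-match per lexeme
Tokens: ID(z), OP(/), ID(x), OP(/), ID(c), OP(%), ID(i)


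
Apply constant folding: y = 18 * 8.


18 * 8 = 144 at compile time
Optimized: y = 144


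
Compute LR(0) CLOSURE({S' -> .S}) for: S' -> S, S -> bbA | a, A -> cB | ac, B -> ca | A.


Start: S' -> .S
For each item with dot before a nonterminal B, add B -> .γ for every B-production
Closure: [S' -> .S, S -> .bbA, S -> .a]


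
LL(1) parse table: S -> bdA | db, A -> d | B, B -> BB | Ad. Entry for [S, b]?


For [S, b]: 'b' ∈ FIRST(bdA)
Entry: S -> bdA


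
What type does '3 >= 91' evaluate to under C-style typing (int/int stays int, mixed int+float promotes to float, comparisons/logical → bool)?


Operand types: int >= int
Rule: comparison yields bool
Result type: bool


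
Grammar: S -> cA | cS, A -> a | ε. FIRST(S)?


Per alternative of S: FIRST(cA) = {c}; FIRST(cS) = {c}
FIRST(S) = {c}


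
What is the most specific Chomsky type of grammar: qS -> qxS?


LHS has context (more than one symbol) and |LHS| ≤ |RHS|
Classification: Type 1 (Context-Sensitive)


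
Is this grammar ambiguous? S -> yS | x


right-linear, alternatives start with distinct terminals 'y' vs 'x': unique leftmost derivation
Unambiguous


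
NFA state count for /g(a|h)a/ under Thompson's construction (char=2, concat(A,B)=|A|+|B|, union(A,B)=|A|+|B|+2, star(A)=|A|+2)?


Syntax tree has 4 char leaf(s), 1 union(s), 0 star(s)
chars contribute 4×2 = 8; each union adds +2; each star adds +2
Total: 8 + 2 + 0 = 10 states


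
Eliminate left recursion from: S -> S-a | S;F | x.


Left-recursive alternatives: S-a, S;F; non-recursive: x
Introduce S': S -> xS', S' -> -aS' | ;FS' | ε


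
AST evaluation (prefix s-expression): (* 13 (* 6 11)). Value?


Evaluate inner: (* 6 11) = 66
Evaluate root: (* 13 66) = 858
Result: 858


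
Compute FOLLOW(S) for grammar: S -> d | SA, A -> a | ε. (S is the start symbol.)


$ ∈ FOLLOW(S). For each A -> αBβ: add FIRST(β)\{ε} to FOLLOW(B); if β nullable, add FOLLOW(A).
FOLLOW(S) = {$, a}


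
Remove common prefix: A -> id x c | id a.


Common prefix: 'id'
Factored: A -> id A', A' -> x c | a


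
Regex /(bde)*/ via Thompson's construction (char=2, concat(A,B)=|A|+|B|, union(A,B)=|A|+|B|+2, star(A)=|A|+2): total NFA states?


Syntax tree has 3 char leaf(s), 0 union(s), 1 star(s)
chars contribute 3×2 = 6; each union adds +2; each star adds +2
Total: 6 + 0 + 2 = 8 states


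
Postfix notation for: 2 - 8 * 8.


* has higher precedence, evaluate 8*8 first
Postfix: 2 8 8 * -


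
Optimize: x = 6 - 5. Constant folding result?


6 - 5 = 1 at compile time
Optimized: x = 1


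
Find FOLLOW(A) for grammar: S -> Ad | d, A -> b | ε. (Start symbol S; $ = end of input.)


$ ∈ FOLLOW(S). For each A -> αBβ: add FIRST(β)\{ε} to FOLLOW(B); if β nullable, add FOLLOW(A).
FOLLOW(A) = {d}


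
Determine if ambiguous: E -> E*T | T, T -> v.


precedence layered via separate nonterminal T: deterministic
Unambiguous


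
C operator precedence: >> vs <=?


'>>' is shift (level 8); '<=' is relational (level 7)
Higher level binds tighter
'>>' has higher precedence than '<='


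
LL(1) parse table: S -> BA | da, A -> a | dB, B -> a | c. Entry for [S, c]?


For [S, c]: 'c' ∈ FIRST(BA)
Entry: S -> BA


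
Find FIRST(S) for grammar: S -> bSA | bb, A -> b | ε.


Per alternative of S: FIRST(bSA) = {b}; FIRST(bb) = {b}
FIRST(S) = {b}


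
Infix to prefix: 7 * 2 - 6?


left-to-right (same/higher precedence on left): tree is (- (* 7 2) 6)
Prefix: - * 7 2 6


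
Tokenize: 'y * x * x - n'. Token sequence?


Scan left to right, longest-match per lexeme
Tokens: ID(y), OP(*), ID(x), OP(*), ID(x), OP(-), ID(n)


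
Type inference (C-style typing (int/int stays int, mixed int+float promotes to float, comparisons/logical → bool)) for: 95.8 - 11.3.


Operand types: float - float
Rule: mixed int/float promotes to float; int/int stays int
Result type: float


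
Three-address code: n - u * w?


Break into single-operator statements:
t1 = u * w
t2 = n - t1


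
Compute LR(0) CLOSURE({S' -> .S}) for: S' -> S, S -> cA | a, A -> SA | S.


Start: S' -> .S
For each item with dot before a nonterminal B, add B -> .γ for every B-production
Closure: [S' -> .S, S -> .cA, S -> .a]


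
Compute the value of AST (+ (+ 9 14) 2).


Evaluate inner: (+ 9 14) = 23
Evaluate root: (+ 23 2) = 25
Result: 25


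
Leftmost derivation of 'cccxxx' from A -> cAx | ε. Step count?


Derivation: A => cAx => ccAxx => cccAxxx => cccxxx
Steps: 4


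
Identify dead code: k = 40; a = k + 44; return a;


k is read by a's definition; a is returned
No dead code


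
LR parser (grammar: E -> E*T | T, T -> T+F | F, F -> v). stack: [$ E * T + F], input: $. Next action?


handle 'T+F' on top
Action: reduce (T -> T+F)


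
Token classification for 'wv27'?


Pattern: letter/underscore followed by alphanumerics, not a keyword
Type: IDENTIFIER


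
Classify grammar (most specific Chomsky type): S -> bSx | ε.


Single nonterminal LHS, but b^n x^n is not regular
Classification: Type 2 (Context-Free)


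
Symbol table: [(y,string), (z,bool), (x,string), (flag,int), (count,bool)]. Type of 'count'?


Lookup 'count' → type bool


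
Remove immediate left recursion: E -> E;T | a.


Left-recursive alternatives: E;T; non-recursive: a
Introduce E': E -> aE', E' -> ;TE' | ε


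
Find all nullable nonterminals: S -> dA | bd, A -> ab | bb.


A nonterminal is nullable iff some alternative derives ε (directly, or every symbol in it is nullable)
Nullable: {}


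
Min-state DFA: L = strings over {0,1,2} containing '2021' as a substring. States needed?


KMP-style automaton: 4 progress states + 1 absorbing accept = 5
Minimal DFA: 5 states


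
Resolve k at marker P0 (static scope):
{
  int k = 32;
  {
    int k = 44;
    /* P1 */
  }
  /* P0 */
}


k declared in the same block as P0
k = 32


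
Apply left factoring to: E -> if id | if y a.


Common prefix: 'if'
Factored: E -> if E', E' -> id | y a


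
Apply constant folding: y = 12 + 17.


12 + 17 = 29 at compile time
Optimized: y = 29


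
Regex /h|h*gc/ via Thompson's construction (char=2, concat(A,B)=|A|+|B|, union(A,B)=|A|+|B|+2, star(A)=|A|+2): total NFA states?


Syntax tree has 4 char leaf(s), 1 union(s), 1 star(s)
chars contribute 4×2 = 8; each union adds +2; each star adds +2
Total: 8 + 2 + 2 = 12 states


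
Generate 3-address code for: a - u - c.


Break into single-operator statements:
t1 = a - u
t2 = t1 - c


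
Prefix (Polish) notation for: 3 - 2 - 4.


left-to-right (same/higher precedence on left): tree is (- (- 3 2) 4)
Prefix: - - 3 2 4


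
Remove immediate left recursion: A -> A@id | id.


Left-recursive alternatives: A@id; non-recursive: id
Introduce A': A -> idA', A' -> @idA' | ε


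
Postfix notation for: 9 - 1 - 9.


Left to right (same or higher precedence on left)
Postfix: 9 1 - 9 -


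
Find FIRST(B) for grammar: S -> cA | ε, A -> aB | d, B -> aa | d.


Per alternative of B: FIRST(aa) = {a}; FIRST(d) = {d}
FIRST(B) = {a, d}


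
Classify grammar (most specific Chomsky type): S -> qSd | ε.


Single nonterminal LHS, but q^n d^n is not regular
Classification: Type 2 (Context-Free)


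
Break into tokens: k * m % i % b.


Scan left to right, longest-match per lexeme
Tokens: ID(k), OP(*), ID(m), OP(%), ID(i), OP(%), ID(b)


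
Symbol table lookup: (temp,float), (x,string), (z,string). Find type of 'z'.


Lookup 'z' → type string


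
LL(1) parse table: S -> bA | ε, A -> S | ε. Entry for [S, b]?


For [S, b]: 'b' ∈ FIRST(bA)
Entry: S -> bA


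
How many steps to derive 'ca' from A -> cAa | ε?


Derivation: A => cAa => ca
Steps: 2


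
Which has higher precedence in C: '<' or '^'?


'<' is relational (level 7); '^' is bitwise XOR (level 4)
Higher level binds tighter
'<' has higher precedence than '^'


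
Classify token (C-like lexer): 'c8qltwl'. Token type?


Pattern: letter/underscore followed by alphanumerics, not a keyword
Type: IDENTIFIER


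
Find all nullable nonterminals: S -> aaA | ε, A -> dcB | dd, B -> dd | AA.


A nonterminal is nullable iff some alternative derives ε (directly, or every symbol in it is nullable)
Nullable: {S}


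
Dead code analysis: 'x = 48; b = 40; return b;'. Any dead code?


x is assigned but never read
Dead: 'x = 48'


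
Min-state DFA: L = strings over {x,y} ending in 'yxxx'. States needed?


Track the longest suffix of input matching a prefix of 'yxxx': 5 classes (prefixes of length 0..4)
Minimal DFA: 5 states


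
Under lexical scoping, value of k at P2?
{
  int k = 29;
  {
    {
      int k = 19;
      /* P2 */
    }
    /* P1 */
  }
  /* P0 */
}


k declared in the same block as P2
k = 19


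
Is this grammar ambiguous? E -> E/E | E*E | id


'id/id*id' has two parse trees (no precedence encoded between / and *)
Ambiguous


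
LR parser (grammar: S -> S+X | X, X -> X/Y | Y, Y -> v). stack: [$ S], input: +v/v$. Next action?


shift '+' to continue S -> S+X
Action: shift


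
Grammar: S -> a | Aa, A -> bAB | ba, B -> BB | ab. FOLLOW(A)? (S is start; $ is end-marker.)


$ ∈ FOLLOW(S). For each A -> αBβ: add FIRST(β)\{ε} to FOLLOW(B); if β nullable, add FOLLOW(A).
FOLLOW(A) = {a}


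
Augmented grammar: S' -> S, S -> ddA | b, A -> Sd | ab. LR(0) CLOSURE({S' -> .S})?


Start: S' -> .S
For each item with dot before a nonterminal B, add B -> .γ for every B-production
Closure: [S' -> .S, S -> .ddA, S -> .b]


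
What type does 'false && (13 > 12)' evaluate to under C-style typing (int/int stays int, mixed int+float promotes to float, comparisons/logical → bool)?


Operand types: bool && bool
Rule: logical operators take bool operands and yield bool
Result type: bool


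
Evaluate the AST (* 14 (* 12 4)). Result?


Evaluate inner: (* 12 4) = 48
Evaluate root: (* 14 48) = 672
Result: 672


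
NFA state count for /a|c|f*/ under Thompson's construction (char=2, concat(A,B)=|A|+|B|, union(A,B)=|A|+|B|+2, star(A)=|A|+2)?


Syntax tree has 3 char leaf(s), 2 union(s), 1 star(s)
chars contribute 3×2 = 6; each union adds +2; each star adds +2
Total: 6 + 4 + 2 = 12 states


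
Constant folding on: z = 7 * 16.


7 * 16 = 112 at compile time
Optimized: z = 112


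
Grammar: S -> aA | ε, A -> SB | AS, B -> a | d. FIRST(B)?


Per alternative of B: FIRST(a) = {a}; FIRST(d) = {d}
FIRST(B) = {a, d}


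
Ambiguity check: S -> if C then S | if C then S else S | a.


dangling else: 'if C then if C then a else a' parses two ways
Ambiguous


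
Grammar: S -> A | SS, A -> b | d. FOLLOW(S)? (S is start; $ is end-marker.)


$ ∈ FOLLOW(S). For each A -> αBβ: add FIRST(β)\{ε} to FOLLOW(B); if β nullable, add FOLLOW(A).
FOLLOW(S) = {$, b, d}


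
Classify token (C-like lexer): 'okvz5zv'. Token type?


Pattern: letter/underscore followed by alphanumerics, not a keyword
Type: IDENTIFIER


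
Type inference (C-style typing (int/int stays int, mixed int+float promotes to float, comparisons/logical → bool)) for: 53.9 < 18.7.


Operand types: float < float
Rule: comparison yields bool
Result type: bool


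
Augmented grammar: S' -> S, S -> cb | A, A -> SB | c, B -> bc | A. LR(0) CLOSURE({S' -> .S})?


Start: S' -> .S
For each item with dot before a nonterminal B, add B -> .γ for every B-production
Closure: [S' -> .S, S -> .cb, S -> .A, A -> .SB, A -> .c]


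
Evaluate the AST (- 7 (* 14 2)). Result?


Evaluate inner: (* 14 2) = 28
Evaluate root: (- 7 28) = -21
Result: -21


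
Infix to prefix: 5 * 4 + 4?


left-to-right (same/higher precedence on left): tree is (+ (* 5 4) 4)
Prefix: + * 5 4 4


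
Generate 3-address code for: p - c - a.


Break into single-operator statements:
t1 = p - c
t2 = t1 - a


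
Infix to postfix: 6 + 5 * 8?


* has higher precedence, evaluate 5*8 first
Postfix: 6 5 8 * +


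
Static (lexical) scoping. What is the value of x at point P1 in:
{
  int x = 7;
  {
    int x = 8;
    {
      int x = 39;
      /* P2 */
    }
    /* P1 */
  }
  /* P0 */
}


x declared in the same block as P1
x = 8


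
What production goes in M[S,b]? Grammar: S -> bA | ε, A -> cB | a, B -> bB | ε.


For [S, b]: 'b' ∈ FIRST(bA)
Entry: S -> bA


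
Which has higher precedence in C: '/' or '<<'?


'/' is multiplicative (level 10); '<<' is shift (level 8)
Higher level binds tighter
'/' has higher precedence than '<<'


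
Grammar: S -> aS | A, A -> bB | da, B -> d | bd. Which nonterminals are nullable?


A nonterminal is nullable iff some alternative derives ε (directly, or every symbol in it is nullable)
Nullable: {}


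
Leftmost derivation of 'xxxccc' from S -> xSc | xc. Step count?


Derivation: S => xSc => xxScc => xxxccc
Steps: 3


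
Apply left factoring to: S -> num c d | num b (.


Common prefix: 'num'
Factored: S -> num S', S' -> c d | b (


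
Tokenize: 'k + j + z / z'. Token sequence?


Scan left to right, longest-match per lexeme
Tokens: ID(k), OP(+), ID(j), OP(+), ID(z), OP(/), ID(z)


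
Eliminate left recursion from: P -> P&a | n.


Left-recursive alternatives: P&a; non-recursive: n
Introduce P': P -> nP', P' -> &aP' | ε


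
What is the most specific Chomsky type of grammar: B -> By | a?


Left-linear: every RHS is a terminal or one nonterminal followed by a terminal
Classification: Type 3 (Regular)


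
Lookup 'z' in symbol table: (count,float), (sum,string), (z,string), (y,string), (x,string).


Lookup 'z' → type string


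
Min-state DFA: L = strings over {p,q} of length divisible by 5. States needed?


Track length mod 5: states 0..4, accept at 0
Minimal DFA: 5 states


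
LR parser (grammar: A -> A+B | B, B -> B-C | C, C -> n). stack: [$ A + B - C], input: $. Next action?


handle 'B-C' on top
Action: reduce (B -> B-C)


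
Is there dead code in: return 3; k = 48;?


statement follows a return and is unreachable
Dead: 'k = 48'


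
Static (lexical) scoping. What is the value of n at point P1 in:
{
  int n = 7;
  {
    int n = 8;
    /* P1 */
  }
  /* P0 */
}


n declared in the same block as P1
n = 8


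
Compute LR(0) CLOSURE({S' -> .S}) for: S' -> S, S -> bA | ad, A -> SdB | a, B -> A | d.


Start: S' -> .S
For each item with dot before a nonterminal B, add B -> .γ for every B-production
Closure: [S' -> .S, S -> .bA, S -> .ad]


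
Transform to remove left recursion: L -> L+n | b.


Left-recursive alternatives: L+n; non-recursive: b
Introduce L': L -> bL', L' -> +nL' | ε


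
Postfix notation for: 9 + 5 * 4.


* has higher precedence, evaluate 5*4 first
Postfix: 9 5 4 * +


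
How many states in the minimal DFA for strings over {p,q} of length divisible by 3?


Track length mod 3: states 0..2, accept at 0
Minimal DFA: 3 states


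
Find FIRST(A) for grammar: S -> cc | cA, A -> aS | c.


Per alternative of A: FIRST(aS) = {a}; FIRST(c) = {c}
FIRST(A) = {a, c}


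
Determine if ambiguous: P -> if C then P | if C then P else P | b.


dangling else: 'if C then if C then b else b' parses two ways
Ambiguous


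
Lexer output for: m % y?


Scan left to right, longest-match per lexeme
Tokens: ID(m), OP(%), ID(y)


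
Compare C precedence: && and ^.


'^' is bitwise XOR (level 4); '&&' is logical AND (level 2)
Higher level binds tighter
'^' has higher precedence than '&&'


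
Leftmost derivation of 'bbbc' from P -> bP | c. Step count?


Derivation: P => bP => bbP => bbbP => bbbc
Steps: 4


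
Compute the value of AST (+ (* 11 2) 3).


Evaluate inner: (* 11 2) = 22
Evaluate root: (+ 22 3) = 25
Result: 25


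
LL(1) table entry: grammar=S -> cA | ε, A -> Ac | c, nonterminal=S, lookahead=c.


For [S, c]: 'c' ∈ FIRST(cA)
Entry: S -> cA


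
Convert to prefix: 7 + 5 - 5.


left-to-right (same/higher precedence on left): tree is (- (+ 7 5) 5)
Prefix: - + 7 5 5


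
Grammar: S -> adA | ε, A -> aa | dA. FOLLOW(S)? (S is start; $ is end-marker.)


$ ∈ FOLLOW(S). For each A -> αBβ: add FIRST(β)\{ε} to FOLLOW(B); if β nullable, add FOLLOW(A).
FOLLOW(S) = {$}


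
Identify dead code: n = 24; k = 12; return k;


n is assigned but never read
Dead: 'n = 24'


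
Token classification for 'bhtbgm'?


Pattern: letter/underscore followed by alphanumerics, not a keyword
Type: IDENTIFIER


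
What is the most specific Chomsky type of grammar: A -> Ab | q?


Left-linear: every RHS is a terminal or one nonterminal followed by a terminal
Classification: Type 3 (Regular)


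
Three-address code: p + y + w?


Break into single-operator statements:
t1 = p + y
t2 = t1 + w


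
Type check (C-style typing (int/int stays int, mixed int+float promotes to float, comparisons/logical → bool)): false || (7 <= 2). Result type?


Operand types: bool || bool
Rule: logical operators take bool operands and yield bool
Result type: bool


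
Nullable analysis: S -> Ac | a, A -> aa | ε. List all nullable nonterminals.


A nonterminal is nullable iff some alternative derives ε (directly, or every symbol in it is nullable)
Nullable: {A}
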